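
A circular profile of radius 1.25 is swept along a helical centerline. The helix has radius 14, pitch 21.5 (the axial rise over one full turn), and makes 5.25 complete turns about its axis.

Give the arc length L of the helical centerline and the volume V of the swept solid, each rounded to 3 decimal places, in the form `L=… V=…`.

L=475.408 V=2333.655

2πR = 2π·14 = 87.964594
per-turn = √(87.964594² + 21.5²) = √(7737.7699 + 462.25) = √8200.0199 = 90.553961
L = 5.25 × 90.553961 = 475.408295
V = π·1.25² × L = 4.908739 × 475.408295 = 2333.655012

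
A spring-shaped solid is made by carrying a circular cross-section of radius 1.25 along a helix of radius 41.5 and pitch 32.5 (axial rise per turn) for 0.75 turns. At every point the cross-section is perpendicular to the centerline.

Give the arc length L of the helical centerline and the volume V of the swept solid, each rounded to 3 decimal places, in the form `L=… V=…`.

L=197.077 V=967.401

2πR = 2π·41.5 = 260.752190
per-turn = √(260.752190² + 32.5²) = √(67991.7047 + 1056.25) = √69047.9547 = 262.769775
L = 0.75 × 262.769775 = 197.077331
V = π·1.25² × L = 4.908739 × 197.077331 = 967.401088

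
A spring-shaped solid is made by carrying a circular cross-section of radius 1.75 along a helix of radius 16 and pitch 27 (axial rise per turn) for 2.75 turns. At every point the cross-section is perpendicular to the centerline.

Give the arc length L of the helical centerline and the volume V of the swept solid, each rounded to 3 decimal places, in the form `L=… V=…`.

L=286.257 V=2754.119

2πR = 2π·16 = 100.530965
per-turn = √(100.530965² + 27²) = √(10106.4749 + 729) = √10835.4749 = 104.093587
L = 2.75 × 104.093587 = 286.257365
V = π·1.75² × L = 9.621128 × 286.257365 = 2754.118606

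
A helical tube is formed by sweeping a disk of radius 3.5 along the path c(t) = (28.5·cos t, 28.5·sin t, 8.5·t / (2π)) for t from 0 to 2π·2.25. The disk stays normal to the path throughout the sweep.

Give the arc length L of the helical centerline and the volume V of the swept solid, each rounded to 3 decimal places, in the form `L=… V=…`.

L=403.363 V=15523.224

2πR = 2π·28.5 = 179.070781
per-turn = √(179.070781² + 8.5²) = √(32066.3447 + 72.25) = √32138.5947 = 179.272404
L = 2.25 × 179.272404 = 403.362908
V = π·3.5² × L = 38.484510 × 403.362908 = 15523.223875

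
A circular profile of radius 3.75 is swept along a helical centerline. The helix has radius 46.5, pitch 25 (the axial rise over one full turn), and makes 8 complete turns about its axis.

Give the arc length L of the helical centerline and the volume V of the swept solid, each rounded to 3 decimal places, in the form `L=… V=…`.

2πR = 2π·46.5 = 292.168117
per-turn = √(292.168117² + 25²) = √(85362.2085 + 625) = √85987.2085 = 293.235756
L = 8 × 293.235756 = 2345.886046
V = π·3.75² × L = 44.178647 × 2345.886046 = 103638.070813

L=2345.886 V=103638.071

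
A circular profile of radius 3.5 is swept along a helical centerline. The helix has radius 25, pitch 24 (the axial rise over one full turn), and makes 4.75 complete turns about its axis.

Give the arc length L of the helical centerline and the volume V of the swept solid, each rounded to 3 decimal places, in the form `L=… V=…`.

2πR = 2π·25 = 157.079633
per-turn = √(157.079633² + 24²) = √(24674.0110 + 576) = √25250.0110 = 158.902520
L = 4.75 × 158.902520 = 754.786972
V = π·3.5² × L = 38.484510 × 754.786972 = 29047.606780

L=754.787 V=29047.607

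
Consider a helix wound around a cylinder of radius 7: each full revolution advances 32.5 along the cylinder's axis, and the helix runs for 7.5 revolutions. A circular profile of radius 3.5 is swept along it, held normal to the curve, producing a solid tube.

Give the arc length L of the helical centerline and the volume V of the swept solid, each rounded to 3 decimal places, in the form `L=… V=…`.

L=410.154 V=15784.583

2πR = 2π·7 = 43.982297
per-turn = √(43.982297² + 32.5²) = √(1934.4425 + 1056.25) = √2990.6925 = 54.687224
L = 7.5 × 54.687224 = 410.154180
V = π·3.5² × L = 38.484510 × 410.154180 = 15784.582628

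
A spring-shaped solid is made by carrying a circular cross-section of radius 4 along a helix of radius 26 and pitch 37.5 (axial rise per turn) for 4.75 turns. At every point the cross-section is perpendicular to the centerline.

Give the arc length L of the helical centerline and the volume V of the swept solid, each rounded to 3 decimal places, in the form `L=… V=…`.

L=796.155 V=40019.129

2πR = 2π·26 = 163.362818
per-turn = √(163.362818² + 37.5²) = √(26687.4103 + 1406.25) = √28093.6603 = 167.611635
L = 4.75 × 167.611635 = 796.155268
V = π·4² × L = 50.265482 × 796.155268 = 40019.128650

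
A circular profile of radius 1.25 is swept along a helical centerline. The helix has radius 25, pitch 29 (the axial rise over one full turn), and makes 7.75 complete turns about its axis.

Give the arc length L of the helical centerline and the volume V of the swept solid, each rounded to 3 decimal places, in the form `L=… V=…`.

2πR = 2π·25 = 157.079633
per-turn = √(157.079633² + 29²) = √(24674.0110 + 841) = √25515.0110 = 159.734189
L = 7.75 × 159.734189 = 1237.939962
V = π·1.25² × L = 4.908739 × 1237.939962 = 6076.723576

L=1237.940 V=6076.724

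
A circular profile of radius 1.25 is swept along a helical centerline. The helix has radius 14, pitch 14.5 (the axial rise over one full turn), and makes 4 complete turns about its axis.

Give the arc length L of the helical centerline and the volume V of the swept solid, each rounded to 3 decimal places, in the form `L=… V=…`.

L=356.607 V=1750.489

2πR = 2π·14 = 87.964594
per-turn = √(87.964594² + 14.5²) = √(7737.7699 + 210.25) = √7948.0199 = 89.151668
L = 4 × 89.151668 = 356.606671
V = π·1.25² × L = 4.908739 × 356.606671 = 1750.488902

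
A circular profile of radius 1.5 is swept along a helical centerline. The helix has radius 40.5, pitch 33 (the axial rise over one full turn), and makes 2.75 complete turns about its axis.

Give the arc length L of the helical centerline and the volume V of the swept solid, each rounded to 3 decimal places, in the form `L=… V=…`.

2πR = 2π·40.5 = 254.469005
per-turn = √(254.469005² + 33²) = √(64754.4745 + 1089) = √65843.4745 = 256.599833
L = 2.75 × 256.599833 = 705.649542
V = π·1.5² × L = 7.068583 × 705.649542 = 4987.942687

L=705.650 V=4987.943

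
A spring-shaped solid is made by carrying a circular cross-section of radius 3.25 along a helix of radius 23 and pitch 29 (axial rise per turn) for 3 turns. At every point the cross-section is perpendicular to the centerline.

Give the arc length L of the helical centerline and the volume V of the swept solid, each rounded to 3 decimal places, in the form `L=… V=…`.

2πR = 2π·23 = 144.513262
per-turn = √(144.513262² + 29²) = √(20884.0829 + 841) = √21725.0829 = 147.394311
L = 3 × 147.394311 = 442.182933
V = π·3.25² × L = 33.183072 × 442.182933 = 14672.988281

L=442.183 V=14672.988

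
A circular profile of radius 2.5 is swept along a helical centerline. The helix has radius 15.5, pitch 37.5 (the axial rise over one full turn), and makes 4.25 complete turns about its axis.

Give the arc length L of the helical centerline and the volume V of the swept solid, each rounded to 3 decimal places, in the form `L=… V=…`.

2πR = 2π·15.5 = 97.389372
per-turn = √(97.389372² + 37.5²) = √(9484.6898 + 1406.25) = √10890.9398 = 104.359666
L = 4.25 × 104.359666 = 443.528579
V = π·2.5² × L = 19.634954 × 443.528579 = 8708.663290

L=443.529 V=8708.663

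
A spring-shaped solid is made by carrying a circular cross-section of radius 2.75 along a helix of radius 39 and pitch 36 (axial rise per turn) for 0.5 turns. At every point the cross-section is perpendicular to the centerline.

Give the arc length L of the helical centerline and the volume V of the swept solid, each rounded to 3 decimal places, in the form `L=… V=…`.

L=123.837 V=2942.162

2πR = 2π·39 = 245.044227
per-turn = √(245.044227² + 36²) = √(60046.6732 + 1296) = √61342.6732 = 247.674531
L = 0.5 × 247.674531 = 123.837265
V = π·2.75² × L = 23.758294 × 123.837265 = 2942.162214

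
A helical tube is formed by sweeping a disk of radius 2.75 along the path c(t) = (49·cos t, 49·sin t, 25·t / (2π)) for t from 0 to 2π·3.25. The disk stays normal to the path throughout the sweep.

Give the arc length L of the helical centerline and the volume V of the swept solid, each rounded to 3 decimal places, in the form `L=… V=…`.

L=1003.891 V=23850.730

2πR = 2π·49 = 307.876080
per-turn = √(307.876080² + 25²) = √(94787.6807 + 625) = √95412.6807 = 308.889431
L = 3.25 × 308.889431 = 1003.890651
V = π·2.75² × L = 23.758294 × 1003.890651 = 23850.729679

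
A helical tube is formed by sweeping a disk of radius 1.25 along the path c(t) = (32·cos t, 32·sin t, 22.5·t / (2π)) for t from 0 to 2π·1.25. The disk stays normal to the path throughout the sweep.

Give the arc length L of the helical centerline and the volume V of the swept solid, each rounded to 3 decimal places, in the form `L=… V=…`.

2πR = 2π·32 = 201.061930
per-turn = √(201.061930² + 22.5²) = √(40425.8996 + 506.25) = √40932.1496 = 202.316953
L = 1.25 × 202.316953 = 252.896192
V = π·1.25² × L = 4.908739 × 252.896192 = 1241.401278

L=252.896 V=1241.401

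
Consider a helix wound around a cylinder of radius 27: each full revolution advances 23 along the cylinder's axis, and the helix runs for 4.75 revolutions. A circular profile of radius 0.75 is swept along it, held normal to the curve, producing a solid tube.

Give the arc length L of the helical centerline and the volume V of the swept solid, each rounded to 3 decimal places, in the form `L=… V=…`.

2πR = 2π·27 = 169.646003
per-turn = √(169.646003² + 23²) = √(28779.7664 + 529) = √29308.7664 = 171.198033
L = 4.75 × 171.198033 = 813.190656
V = π·0.75² × L = 1.767146 × 813.190656 = 1437.026507

L=813.191 V=1437.027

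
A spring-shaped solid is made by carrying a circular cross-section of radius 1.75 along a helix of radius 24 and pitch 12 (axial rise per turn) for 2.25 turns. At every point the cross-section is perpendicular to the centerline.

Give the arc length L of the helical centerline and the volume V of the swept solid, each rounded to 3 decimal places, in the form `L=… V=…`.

L=340.365 V=3274.691

2πR = 2π·24 = 150.796447
per-turn = √(150.796447² + 12²) = √(22739.5685 + 144) = √22883.5685 = 151.273159
L = 2.25 × 151.273159 = 340.364607
V = π·1.75² × L = 9.621128 × 340.364607 = 3274.691281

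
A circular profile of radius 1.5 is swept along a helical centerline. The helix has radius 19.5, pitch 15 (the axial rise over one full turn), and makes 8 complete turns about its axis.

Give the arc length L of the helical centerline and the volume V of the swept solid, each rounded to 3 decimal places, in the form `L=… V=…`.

2πR = 2π·19.5 = 122.522113
per-turn = √(122.522113² + 15²) = √(15011.6683 + 225) = √15236.6683 = 123.436900
L = 8 × 123.436900 = 987.495200
V = π·1.5² × L = 7.068583 × 987.495200 = 6980.192251

L=987.495 V=6980.192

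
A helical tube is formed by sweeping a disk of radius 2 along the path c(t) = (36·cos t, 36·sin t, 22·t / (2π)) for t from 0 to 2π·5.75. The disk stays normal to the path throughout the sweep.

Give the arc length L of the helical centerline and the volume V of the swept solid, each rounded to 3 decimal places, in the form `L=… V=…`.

2πR = 2π·36 = 226.194671
per-turn = √(226.194671² + 22²) = √(51164.0292 + 484) = √51648.0292 = 227.262028
L = 5.75 × 227.262028 = 1306.756659
V = π·2² × L = 12.566371 × 1306.756659 = 16421.188480

L=1306.757 V=16421.188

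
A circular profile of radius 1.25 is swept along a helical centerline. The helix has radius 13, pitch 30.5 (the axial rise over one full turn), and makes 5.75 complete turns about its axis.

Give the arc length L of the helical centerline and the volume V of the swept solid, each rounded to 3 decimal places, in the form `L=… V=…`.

L=501.343 V=2460.960

2πR = 2π·13 = 81.681409
per-turn = √(81.681409² + 30.5²) = √(6671.8526 + 930.25) = √7602.1026 = 87.190037
L = 5.75 × 87.190037 = 501.342714
V = π·1.25² × L = 4.908739 × 501.342714 = 2460.960290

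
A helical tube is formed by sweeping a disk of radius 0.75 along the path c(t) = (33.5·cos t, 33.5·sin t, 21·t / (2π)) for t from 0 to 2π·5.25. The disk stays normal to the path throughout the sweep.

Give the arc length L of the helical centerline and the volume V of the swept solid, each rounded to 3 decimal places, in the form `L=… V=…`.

L=1110.541 V=1962.489

2πR = 2π·33.5 = 210.486708
per-turn = √(210.486708² + 21²) = √(44304.6542 + 441) = √44745.6542 = 211.531686
L = 5.25 × 211.531686 = 1110.541351
V = π·0.75² × L = 1.767146 × 1110.541351 = 1962.488560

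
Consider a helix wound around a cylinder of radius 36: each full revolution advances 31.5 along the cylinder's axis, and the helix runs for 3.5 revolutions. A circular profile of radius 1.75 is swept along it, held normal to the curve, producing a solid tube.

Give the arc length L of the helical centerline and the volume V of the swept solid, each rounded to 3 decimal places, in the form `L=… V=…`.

2πR = 2π·36 = 226.194671
per-turn = √(226.194671² + 31.5²) = √(51164.0292 + 992.25) = √52156.2792 = 228.377493
L = 3.5 × 228.377493 = 799.321225
V = π·1.75² × L = 9.621128 × 799.321225 = 7690.371418

L=799.321 V=7690.371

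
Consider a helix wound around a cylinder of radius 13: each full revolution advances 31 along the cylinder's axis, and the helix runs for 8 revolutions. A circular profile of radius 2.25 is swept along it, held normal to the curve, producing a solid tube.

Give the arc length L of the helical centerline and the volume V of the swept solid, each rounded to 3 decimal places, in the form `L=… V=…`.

2πR = 2π·13 = 81.681409
per-turn = √(81.681409² + 31²) = √(6671.8526 + 961) = √7632.8526 = 87.366198
L = 8 × 87.366198 = 698.929585
V = π·2.25² × L = 15.904313 × 698.929585 = 11115.994751

L=698.930 V=11115.995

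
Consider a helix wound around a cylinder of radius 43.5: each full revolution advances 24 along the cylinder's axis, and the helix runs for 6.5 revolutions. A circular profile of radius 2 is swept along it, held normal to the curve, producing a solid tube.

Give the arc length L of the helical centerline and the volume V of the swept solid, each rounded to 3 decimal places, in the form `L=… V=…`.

L=1783.407 V=22410.949

2πR = 2π·43.5 = 273.318561
per-turn = √(273.318561² + 24²) = √(74703.0357 + 576) = √75279.0357 = 274.370253
L = 6.5 × 274.370253 = 1783.406644
V = π·2² × L = 12.566371 × 1783.406644 = 22410.948848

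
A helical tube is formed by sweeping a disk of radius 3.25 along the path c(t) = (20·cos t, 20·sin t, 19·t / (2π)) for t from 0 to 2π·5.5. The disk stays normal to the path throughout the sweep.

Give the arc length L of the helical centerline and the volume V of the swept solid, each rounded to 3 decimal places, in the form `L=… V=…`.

L=699.006 V=23195.160

2πR = 2π·20 = 125.663706
per-turn = √(125.663706² + 19²) = √(15791.3670 + 361) = √16152.3670 = 127.091963
L = 5.5 × 127.091963 = 699.005796
V = π·3.25² × L = 33.183072 × 699.005796 = 23195.159943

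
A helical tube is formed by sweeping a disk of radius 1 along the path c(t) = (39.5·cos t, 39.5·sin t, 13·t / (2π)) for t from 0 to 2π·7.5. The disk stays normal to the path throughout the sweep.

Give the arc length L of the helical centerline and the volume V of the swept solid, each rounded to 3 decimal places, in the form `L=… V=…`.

L=1863.945 V=5855.757

2πR = 2π·39.5 = 248.185820
per-turn = √(248.185820² + 13²) = √(61596.2011 + 169) = √61765.2011 = 248.526057
L = 7.5 × 248.526057 = 1863.945428
V = π·1² × L = 3.141593 × 1863.945428 = 5855.757265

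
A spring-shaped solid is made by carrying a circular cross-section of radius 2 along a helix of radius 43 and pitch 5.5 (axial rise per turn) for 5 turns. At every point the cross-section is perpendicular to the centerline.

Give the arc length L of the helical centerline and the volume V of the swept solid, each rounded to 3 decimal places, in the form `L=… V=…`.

L=1351.165 V=16979.237

2πR = 2π·43 = 270.176968
per-turn = √(270.176968² + 5.5²) = √(72995.5942 + 30.25) = √73025.8442 = 270.232944
L = 5 × 270.232944 = 1351.164721
V = π·2² × L = 12.566371 × 1351.164721 = 16979.236647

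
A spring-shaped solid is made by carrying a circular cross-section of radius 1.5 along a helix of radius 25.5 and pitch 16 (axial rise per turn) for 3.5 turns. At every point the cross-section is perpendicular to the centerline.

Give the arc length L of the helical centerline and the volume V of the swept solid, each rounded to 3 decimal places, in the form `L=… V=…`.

L=563.563 V=3983.596

2πR = 2π·25.5 = 160.221225
per-turn = √(160.221225² + 16²) = √(25670.8410 + 256) = √25926.8410 = 161.018139
L = 3.5 × 161.018139 = 563.563486
V = π·1.5² × L = 7.068583 × 563.563486 = 3983.595542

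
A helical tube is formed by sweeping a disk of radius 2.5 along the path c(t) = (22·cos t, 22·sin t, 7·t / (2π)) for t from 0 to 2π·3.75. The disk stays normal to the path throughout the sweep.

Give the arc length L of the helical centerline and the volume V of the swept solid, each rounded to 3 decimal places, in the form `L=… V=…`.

2πR = 2π·22 = 138.230077
per-turn = √(138.230077² + 7²) = √(19107.5541 + 49) = √19156.5541 = 138.407204
L = 3.75 × 138.407204 = 519.027015
V = π·2.5² × L = 19.634954 × 519.027015 = 10191.071609

L=519.027 V=10191.072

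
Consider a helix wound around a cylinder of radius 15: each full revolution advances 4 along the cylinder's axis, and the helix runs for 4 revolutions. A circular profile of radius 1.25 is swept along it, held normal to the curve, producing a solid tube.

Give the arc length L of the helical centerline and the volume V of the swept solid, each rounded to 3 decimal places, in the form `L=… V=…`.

2πR = 2π·15 = 94.247780
per-turn = √(94.247780² + 4²) = √(8882.6440 + 16) = √8898.6440 = 94.332624
L = 4 × 94.332624 = 377.330496
V = π·1.25² × L = 4.908739 × 377.330496 = 1852.216742

L=377.330 V=1852.217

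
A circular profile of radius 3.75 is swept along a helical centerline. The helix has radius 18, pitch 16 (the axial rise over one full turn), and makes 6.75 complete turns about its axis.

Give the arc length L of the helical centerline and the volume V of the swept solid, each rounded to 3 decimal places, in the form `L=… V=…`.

2πR = 2π·18 = 113.097336
per-turn = √(113.097336² + 16²) = √(12791.0073 + 256) = √13047.0073 = 114.223497
L = 6.75 × 114.223497 = 771.008606
V = π·3.75² × L = 44.178647 × 771.008606 = 34062.116793

L=771.009 V=34062.117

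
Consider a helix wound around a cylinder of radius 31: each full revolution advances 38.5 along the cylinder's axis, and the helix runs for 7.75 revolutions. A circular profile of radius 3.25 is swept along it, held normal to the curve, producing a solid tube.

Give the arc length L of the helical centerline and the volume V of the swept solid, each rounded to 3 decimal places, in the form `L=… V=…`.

2πR = 2π·31 = 194.778745
per-turn = √(194.778745² + 38.5²) = √(37938.7593 + 1482.25) = √39421.0093 = 198.547247
L = 7.75 × 198.547247 = 1538.741165
V = π·3.25² × L = 33.183072 × 1538.741165 = 51060.159481

L=1538.741 V=51060.159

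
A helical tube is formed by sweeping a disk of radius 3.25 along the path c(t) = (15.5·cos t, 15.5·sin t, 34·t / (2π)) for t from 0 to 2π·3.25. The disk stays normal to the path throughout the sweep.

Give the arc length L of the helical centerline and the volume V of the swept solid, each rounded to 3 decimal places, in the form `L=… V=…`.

L=335.250 V=11124.611

2πR = 2π·15.5 = 97.389372
per-turn = √(97.389372² + 34²) = √(9484.6898 + 1156) = √10640.6898 = 103.153719
L = 3.25 × 103.153719 = 335.249588
V = π·3.25² × L = 33.183072 × 335.249588 = 11124.611355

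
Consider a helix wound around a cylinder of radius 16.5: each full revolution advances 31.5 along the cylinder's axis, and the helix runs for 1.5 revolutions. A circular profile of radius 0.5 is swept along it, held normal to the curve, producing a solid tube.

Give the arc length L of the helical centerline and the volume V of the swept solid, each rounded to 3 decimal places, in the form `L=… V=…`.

L=162.529 V=127.650

2πR = 2π·16.5 = 103.672558
per-turn = √(103.672558² + 31.5²) = √(10747.9992 + 992.25) = √11740.2492 = 108.352430
L = 1.5 × 108.352430 = 162.528646
V = π·0.5² × L = 0.785398 × 162.528646 = 127.649700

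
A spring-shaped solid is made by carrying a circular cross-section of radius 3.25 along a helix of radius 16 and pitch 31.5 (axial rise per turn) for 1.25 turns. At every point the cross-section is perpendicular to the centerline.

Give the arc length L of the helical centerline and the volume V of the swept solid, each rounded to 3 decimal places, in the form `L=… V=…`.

2πR = 2π·16 = 100.530965
per-turn = √(100.530965² + 31.5²) = √(10106.4749 + 992.25) = √11098.7249 = 105.350486
L = 1.25 × 105.350486 = 131.688108
V = π·3.25² × L = 33.183072 × 131.688108 = 4369.816007

L=131.688 V=4369.816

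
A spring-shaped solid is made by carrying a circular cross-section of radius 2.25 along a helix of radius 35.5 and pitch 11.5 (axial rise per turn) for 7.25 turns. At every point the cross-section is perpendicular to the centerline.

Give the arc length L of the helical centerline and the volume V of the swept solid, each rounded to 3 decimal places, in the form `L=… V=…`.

L=1619.283 V=25753.578

2πR = 2π·35.5 = 223.053078
per-turn = √(223.053078² + 11.5²) = √(49752.6758 + 132.25) = √49884.9258 = 223.349336
L = 7.25 × 223.349336 = 1619.282684
V = π·2.25² × L = 15.904313 × 1619.282684 = 25753.578337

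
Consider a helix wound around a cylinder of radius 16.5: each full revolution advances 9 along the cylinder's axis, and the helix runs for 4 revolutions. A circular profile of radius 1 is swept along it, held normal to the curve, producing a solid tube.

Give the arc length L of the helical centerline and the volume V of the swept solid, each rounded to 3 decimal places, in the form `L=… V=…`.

2πR = 2π·16.5 = 103.672558
per-turn = √(103.672558² + 9²) = √(10747.9992 + 81) = √10828.9992 = 104.062477
L = 4 × 104.062477 = 416.249909
V = π·1² × L = 3.141593 × 416.249909 = 1307.687657

L=416.250 V=1307.688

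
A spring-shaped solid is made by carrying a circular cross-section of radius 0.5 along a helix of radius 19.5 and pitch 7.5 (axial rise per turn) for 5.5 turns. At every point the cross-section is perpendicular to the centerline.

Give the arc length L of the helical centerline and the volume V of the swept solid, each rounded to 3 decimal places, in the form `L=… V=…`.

2πR = 2π·19.5 = 122.522113
per-turn = √(122.522113² + 7.5²) = √(15011.6683 + 56.25) = √15067.9183 = 122.751449
L = 5.5 × 122.751449 = 675.132971
V = π·0.5² × L = 0.785398 × 675.132971 = 530.248195

L=675.133 V=530.248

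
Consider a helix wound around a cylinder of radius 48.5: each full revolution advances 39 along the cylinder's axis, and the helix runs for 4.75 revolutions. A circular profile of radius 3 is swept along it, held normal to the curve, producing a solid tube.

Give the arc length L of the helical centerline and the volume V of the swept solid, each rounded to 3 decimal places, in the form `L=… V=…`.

L=1459.295 V=41260.590

2πR = 2π·48.5 = 304.734487
per-turn = √(304.734487² + 39²) = √(92863.1078 + 1521) = √94384.1078 = 307.219966
L = 4.75 × 307.219966 = 1459.294841
V = π·3² × L = 28.274334 × 1459.294841 = 41260.589562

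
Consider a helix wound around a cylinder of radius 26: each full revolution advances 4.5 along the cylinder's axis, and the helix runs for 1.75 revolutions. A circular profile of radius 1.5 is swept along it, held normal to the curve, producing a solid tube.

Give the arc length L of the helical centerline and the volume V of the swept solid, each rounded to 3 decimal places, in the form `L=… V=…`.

L=285.993 V=2021.568

2πR = 2π·26 = 163.362818
per-turn = √(163.362818² + 4.5²) = √(26687.4103 + 20.25) = √26707.6603 = 163.424785
L = 1.75 × 163.424785 = 285.993373
V = π·1.5² × L = 7.068583 × 285.993373 = 2021.568032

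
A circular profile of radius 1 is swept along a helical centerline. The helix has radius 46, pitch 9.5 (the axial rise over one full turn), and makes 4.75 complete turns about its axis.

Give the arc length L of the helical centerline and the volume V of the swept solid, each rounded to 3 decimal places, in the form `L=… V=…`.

2πR = 2π·46 = 289.026524
per-turn = √(289.026524² + 9.5²) = √(83536.3317 + 90.25) = √83626.5817 = 289.182610
L = 4.75 × 289.182610 = 1373.617395
V = π·1² × L = 3.141593 × 1373.617395 = 4315.346318

L=1373.617 V=4315.346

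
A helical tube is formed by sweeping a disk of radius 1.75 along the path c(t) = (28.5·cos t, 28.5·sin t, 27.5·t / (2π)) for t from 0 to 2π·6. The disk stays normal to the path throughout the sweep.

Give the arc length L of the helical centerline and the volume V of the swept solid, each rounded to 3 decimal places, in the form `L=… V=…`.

L=1087.020 V=10458.362

2πR = 2π·28.5 = 179.070781
per-turn = √(179.070781² + 27.5²) = √(32066.3447 + 756.25) = √32822.5947 = 181.170071
L = 6 × 181.170071 = 1087.020427
V = π·1.75² × L = 9.621128 × 1087.020427 = 10458.362127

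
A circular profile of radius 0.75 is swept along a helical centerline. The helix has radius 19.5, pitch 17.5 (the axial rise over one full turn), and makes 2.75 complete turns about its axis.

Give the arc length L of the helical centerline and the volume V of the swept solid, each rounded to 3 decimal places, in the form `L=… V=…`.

2πR = 2π·19.5 = 122.522113
per-turn = √(122.522113² + 17.5²) = √(15011.6683 + 306.25) = √15317.9183 = 123.765578
L = 2.75 × 123.765578 = 340.355339
V = π·0.75² × L = 1.767146 × 340.355339 = 601.457532

L=340.355 V=601.458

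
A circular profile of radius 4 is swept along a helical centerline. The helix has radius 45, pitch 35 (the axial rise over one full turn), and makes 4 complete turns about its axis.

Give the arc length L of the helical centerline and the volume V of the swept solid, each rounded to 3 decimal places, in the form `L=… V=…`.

2πR = 2π·45 = 282.743339
per-turn = √(282.743339² + 35²) = √(79943.7956 + 1225) = √81168.7956 = 284.901379
L = 4 × 284.901379 = 1139.605515
V = π·4² × L = 50.265482 × 1139.605515 = 57282.821035

L=1139.606 V=57282.821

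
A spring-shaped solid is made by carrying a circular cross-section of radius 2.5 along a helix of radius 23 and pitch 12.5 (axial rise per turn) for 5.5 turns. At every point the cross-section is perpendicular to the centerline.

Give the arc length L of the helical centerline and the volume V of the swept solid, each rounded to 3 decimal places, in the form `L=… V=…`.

2πR = 2π·23 = 144.513262
per-turn = √(144.513262² + 12.5²) = √(20884.0829 + 156.25) = √21040.3329 = 145.052862
L = 5.5 × 145.052862 = 797.790744
V = π·2.5² × L = 19.634954 × 797.790744 = 15664.584620

L=797.791 V=15664.585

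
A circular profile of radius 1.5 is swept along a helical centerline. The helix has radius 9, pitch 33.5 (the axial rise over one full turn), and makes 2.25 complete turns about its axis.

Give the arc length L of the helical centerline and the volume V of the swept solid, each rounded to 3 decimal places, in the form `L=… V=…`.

L=147.885 V=1045.338

2πR = 2π·9 = 56.548668
per-turn = √(56.548668² + 33.5²) = √(3197.7518 + 1122.25) = √4320.0018 = 65.726721
L = 2.25 × 65.726721 = 147.885122
V = π·1.5² × L = 7.068583 × 147.885122 = 1045.338327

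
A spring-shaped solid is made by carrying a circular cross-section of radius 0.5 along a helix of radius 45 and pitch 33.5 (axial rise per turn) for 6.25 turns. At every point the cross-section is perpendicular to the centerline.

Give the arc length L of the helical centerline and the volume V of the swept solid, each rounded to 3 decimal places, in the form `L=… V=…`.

2πR = 2π·45 = 282.743339
per-turn = √(282.743339² + 33.5²) = √(79943.7956 + 1122.25) = √81066.0456 = 284.720996
L = 6.25 × 284.720996 = 1779.506226
V = π·0.5² × L = 0.785398 × 1779.506226 = 1397.620922

L=1779.506 V=1397.621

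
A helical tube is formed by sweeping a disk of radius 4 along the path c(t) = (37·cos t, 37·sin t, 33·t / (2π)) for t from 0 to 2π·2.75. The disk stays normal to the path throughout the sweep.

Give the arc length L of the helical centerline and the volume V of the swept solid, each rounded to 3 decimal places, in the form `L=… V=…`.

L=645.723 V=32457.574

2πR = 2π·37 = 232.477856
per-turn = √(232.477856² + 33²) = √(54045.9537 + 1089) = √55134.9537 = 234.808334
L = 2.75 × 234.808334 = 645.722918
V = π·4² × L = 50.265482 × 645.722918 = 32457.574028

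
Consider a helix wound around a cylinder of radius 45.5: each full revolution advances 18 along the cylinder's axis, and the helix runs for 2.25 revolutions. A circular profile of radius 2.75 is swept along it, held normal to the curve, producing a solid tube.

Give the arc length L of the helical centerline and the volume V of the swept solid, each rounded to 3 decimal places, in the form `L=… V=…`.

L=644.515 V=15312.573

2πR = 2π·45.5 = 285.884931
per-turn = √(285.884931² + 18²) = √(81730.1940 + 324) = √82054.1940 = 286.451033
L = 2.25 × 286.451033 = 644.514823
V = π·2.75² × L = 23.758294 × 644.514823 = 15312.572943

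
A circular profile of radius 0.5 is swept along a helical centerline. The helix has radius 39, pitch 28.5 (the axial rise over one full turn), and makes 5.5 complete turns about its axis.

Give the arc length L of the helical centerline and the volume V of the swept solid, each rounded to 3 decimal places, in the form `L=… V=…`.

L=1356.828 V=1065.650

2πR = 2π·39 = 245.044227
per-turn = √(245.044227² + 28.5²) = √(60046.6732 + 812.25) = √60858.9232 = 246.696014
L = 5.5 × 246.696014 = 1356.828075
V = π·0.5² × L = 0.785398 × 1356.828075 = 1065.650278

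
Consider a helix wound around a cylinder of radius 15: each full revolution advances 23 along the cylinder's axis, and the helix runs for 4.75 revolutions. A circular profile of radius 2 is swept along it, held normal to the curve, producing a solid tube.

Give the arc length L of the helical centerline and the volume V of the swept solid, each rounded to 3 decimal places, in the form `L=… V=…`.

2πR = 2π·15 = 94.247780
per-turn = √(94.247780² + 23²) = √(8882.6440 + 529) = √9411.6440 = 97.013628
L = 4.75 × 97.013628 = 460.814732
V = π·2² × L = 12.566371 × 460.814732 = 5790.768702

L=460.815 V=5790.769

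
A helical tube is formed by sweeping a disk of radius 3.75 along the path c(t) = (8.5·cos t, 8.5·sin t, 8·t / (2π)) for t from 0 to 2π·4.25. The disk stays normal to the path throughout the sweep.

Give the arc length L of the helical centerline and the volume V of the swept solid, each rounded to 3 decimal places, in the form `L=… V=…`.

L=229.512 V=10139.548

2πR = 2π·8.5 = 53.407075
per-turn = √(53.407075² + 8²) = √(2852.3157 + 64) = √2916.3157 = 54.002923
L = 4.25 × 54.002923 = 229.512422
V = π·3.75² × L = 44.178647 × 229.512422 = 10139.548200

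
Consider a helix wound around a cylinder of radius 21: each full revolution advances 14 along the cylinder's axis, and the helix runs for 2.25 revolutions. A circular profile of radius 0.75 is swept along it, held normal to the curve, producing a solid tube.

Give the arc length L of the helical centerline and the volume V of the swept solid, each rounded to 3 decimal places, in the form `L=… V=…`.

L=298.547 V=527.576

2πR = 2π·21 = 131.946891
per-turn = √(131.946891² + 14²) = √(17409.9822 + 196) = √17605.9822 = 132.687536
L = 2.25 × 132.687536 = 298.546956
V = π·0.75² × L = 1.767146 × 298.546956 = 527.576019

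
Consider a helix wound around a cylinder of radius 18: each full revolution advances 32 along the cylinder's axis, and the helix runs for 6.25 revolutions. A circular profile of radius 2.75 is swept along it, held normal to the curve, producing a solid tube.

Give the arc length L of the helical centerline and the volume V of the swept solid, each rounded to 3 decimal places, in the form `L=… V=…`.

2πR = 2π·18 = 113.097336
per-turn = √(113.097336² + 32²) = √(12791.0073 + 1024) = √13815.0073 = 117.537259
L = 6.25 × 117.537259 = 734.607870
V = π·2.75² × L = 23.758294 × 734.607870 = 17453.030078

L=734.608 V=17453.030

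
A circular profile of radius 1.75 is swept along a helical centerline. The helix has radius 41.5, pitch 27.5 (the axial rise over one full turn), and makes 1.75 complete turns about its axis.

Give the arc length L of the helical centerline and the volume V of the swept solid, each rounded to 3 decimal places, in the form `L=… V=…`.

L=458.847 V=4414.626

2πR = 2π·41.5 = 260.752190
per-turn = √(260.752190² + 27.5²) = √(67991.7047 + 756.25) = √68747.9547 = 262.198312
L = 1.75 × 262.198312 = 458.847046
V = π·1.75² × L = 9.621128 × 458.847046 = 4414.625930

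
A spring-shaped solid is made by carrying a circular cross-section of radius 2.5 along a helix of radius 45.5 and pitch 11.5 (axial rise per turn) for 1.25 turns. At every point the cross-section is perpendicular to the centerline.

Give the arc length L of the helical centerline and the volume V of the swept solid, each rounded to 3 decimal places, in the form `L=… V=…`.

2πR = 2π·45.5 = 285.884931
per-turn = √(285.884931² + 11.5²) = √(81730.1940 + 132.25) = √81862.4440 = 286.116137
L = 1.25 × 286.116137 = 357.645172
V = π·2.5² × L = 19.634954 × 357.645172 = 7022.346524

L=357.645 V=7022.347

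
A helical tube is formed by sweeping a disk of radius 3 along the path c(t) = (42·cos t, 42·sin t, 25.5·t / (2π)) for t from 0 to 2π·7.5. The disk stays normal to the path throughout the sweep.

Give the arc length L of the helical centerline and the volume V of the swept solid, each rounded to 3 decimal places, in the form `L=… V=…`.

L=1988.422 V=56221.311

2πR = 2π·42 = 263.893783
per-turn = √(263.893783² + 25.5²) = √(69639.9287 + 650.25) = √70290.1787 = 265.122950
L = 7.5 × 265.122950 = 1988.422126
V = π·3² × L = 28.274334 × 1988.422126 = 56221.311076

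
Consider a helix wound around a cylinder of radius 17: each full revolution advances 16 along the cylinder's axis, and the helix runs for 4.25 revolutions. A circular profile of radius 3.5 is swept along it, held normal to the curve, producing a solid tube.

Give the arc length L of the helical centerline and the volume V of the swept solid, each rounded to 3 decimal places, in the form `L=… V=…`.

2πR = 2π·17 = 106.814150
per-turn = √(106.814150² + 16²) = √(11409.2627 + 256) = √11665.2627 = 108.005846
L = 4.25 × 108.005846 = 459.024844
V = π·3.5² × L = 38.484510 × 459.024844 = 17665.346197

L=459.025 V=17665.346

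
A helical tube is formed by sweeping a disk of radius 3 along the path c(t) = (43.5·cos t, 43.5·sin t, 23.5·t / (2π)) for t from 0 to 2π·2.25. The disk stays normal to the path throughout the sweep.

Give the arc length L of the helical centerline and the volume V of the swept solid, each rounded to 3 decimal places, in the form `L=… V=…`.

2πR = 2π·43.5 = 273.318561
per-turn = √(273.318561² + 23.5²) = √(74703.0357 + 552.25) = √75255.2857 = 274.326969
L = 2.25 × 274.326969 = 617.235679
V = π·3² × L = 28.274334 × 617.235679 = 17451.927683

L=617.236 V=17451.928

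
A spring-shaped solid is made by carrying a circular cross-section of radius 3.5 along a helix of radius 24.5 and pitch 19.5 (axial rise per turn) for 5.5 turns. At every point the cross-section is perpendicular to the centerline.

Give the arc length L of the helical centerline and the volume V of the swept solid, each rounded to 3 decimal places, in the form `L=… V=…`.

L=853.425 V=32843.647

2πR = 2π·24.5 = 153.938040
per-turn = √(153.938040² + 19.5²) = √(23696.9202 + 380.25) = √24077.1702 = 155.168200
L = 5.5 × 155.168200 = 853.425098
V = π·3.5² × L = 38.484510 × 853.425098 = 32843.646716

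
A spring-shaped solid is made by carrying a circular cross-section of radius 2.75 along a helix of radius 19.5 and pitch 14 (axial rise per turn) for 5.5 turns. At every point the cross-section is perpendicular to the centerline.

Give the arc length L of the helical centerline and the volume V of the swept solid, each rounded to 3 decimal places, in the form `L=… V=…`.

L=678.257 V=16114.219

2πR = 2π·19.5 = 122.522113
per-turn = √(122.522113² + 14²) = √(15011.6683 + 196) = √15207.6683 = 123.319375
L = 5.5 × 123.319375 = 678.256563
V = π·2.75² × L = 23.758294 × 678.256563 = 16114.219143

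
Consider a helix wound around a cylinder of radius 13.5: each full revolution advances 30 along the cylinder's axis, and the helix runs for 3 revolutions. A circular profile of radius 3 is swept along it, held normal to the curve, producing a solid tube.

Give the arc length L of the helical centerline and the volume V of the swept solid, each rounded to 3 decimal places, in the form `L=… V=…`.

L=269.916 V=7631.686

2πR = 2π·13.5 = 84.823002
per-turn = √(84.823002² + 30²) = √(7194.9416 + 900) = √8094.9416 = 89.971893
L = 3 × 89.971893 = 269.915680
V = π·3² × L = 28.274334 × 269.915680 = 7631.686065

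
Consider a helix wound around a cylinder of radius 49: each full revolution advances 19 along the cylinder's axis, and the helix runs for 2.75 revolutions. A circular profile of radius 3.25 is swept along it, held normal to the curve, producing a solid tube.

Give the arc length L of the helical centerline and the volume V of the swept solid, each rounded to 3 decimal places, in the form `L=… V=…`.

2πR = 2π·49 = 307.876080
per-turn = √(307.876080² + 19²) = √(94787.6807 + 361) = √95148.6807 = 308.461798
L = 2.75 × 308.461798 = 848.269944
V = π·3.25² × L = 33.183072 × 848.269944 = 28148.202963

L=848.270 V=28148.203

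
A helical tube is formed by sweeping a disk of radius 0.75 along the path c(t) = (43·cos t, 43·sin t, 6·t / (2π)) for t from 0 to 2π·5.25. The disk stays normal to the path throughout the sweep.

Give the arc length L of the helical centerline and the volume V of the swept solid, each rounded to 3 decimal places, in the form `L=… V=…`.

L=1418.779 V=2507.189

2πR = 2π·43 = 270.176968
per-turn = √(270.176968² + 6²) = √(72995.5942 + 36) = √73031.5942 = 270.243583
L = 5.25 × 270.243583 = 1418.778811
V = π·0.75² × L = 1.767146 × 1418.778811 = 2507.189112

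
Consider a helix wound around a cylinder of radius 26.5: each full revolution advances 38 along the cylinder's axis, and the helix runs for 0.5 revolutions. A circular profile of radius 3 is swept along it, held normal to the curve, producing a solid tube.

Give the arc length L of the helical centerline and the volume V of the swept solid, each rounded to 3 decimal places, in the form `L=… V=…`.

L=85.393 V=2414.424

2πR = 2π·26.5 = 166.504411
per-turn = √(166.504411² + 38²) = √(27723.7188 + 1444) = √29167.7188 = 170.785593
L = 0.5 × 170.785593 = 85.392796
V = π·3² × L = 28.274334 × 85.392796 = 2414.424439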